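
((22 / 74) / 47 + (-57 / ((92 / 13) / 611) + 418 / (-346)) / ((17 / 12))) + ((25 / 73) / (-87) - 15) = -3489.64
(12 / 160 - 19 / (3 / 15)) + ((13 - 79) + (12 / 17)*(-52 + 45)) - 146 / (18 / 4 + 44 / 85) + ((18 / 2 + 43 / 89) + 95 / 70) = -66535662251 / 361364920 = -184.12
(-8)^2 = 64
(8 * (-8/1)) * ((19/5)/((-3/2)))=162.13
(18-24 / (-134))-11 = 481 / 67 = 7.18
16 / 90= 8 / 45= 0.18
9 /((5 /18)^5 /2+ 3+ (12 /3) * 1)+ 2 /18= 332567093 /238113693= 1.40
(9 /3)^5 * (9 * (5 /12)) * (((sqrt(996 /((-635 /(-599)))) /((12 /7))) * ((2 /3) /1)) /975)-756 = -756+ 189 * sqrt(94710885) /165100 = -744.86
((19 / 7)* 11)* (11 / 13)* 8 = 18392 / 91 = 202.11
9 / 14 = 0.64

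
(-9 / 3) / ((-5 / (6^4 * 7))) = 27216 / 5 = 5443.20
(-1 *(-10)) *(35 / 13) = 350 / 13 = 26.92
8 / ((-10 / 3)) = -12 / 5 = -2.40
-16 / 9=-1.78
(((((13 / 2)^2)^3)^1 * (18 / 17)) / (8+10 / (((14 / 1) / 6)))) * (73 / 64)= 22198494591 / 2994176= 7413.89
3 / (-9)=-1 / 3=-0.33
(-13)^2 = 169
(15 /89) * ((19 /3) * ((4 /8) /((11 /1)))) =95 /1958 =0.05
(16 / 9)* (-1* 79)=-1264 / 9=-140.44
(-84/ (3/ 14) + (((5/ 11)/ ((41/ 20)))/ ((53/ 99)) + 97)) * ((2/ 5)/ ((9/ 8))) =-104.74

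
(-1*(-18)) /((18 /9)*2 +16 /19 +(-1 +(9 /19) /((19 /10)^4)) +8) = 4952198 /3268025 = 1.52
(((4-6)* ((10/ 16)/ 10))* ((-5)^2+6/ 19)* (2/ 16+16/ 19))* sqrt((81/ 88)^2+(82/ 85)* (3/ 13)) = -5439* sqrt(10116196545)/ 172817920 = -3.17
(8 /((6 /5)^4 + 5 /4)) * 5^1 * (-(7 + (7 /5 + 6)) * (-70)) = 14400000 /1187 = 12131.42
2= 2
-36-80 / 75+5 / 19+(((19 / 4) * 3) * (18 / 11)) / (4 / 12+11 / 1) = -7407157 / 213180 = -34.75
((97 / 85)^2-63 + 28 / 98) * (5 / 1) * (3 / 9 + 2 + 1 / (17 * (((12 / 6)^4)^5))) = -16148224928911 / 22538485760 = -716.47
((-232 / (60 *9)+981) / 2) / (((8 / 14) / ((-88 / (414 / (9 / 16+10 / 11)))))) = -239999501 / 894240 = -268.38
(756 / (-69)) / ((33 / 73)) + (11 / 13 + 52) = 94095 / 3289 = 28.61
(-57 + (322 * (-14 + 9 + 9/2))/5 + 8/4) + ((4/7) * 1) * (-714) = -2476/5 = -495.20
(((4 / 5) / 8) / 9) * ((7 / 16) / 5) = 7 / 7200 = 0.00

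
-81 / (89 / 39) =-3159 / 89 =-35.49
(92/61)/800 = 0.00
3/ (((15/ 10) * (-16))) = -1/ 8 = -0.12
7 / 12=0.58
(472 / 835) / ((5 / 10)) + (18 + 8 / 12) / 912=328693 / 285570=1.15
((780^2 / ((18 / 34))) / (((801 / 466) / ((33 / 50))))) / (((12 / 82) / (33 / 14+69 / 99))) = 9208960.24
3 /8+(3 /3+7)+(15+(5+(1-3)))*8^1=1219 /8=152.38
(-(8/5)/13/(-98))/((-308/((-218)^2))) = -47524/245245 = -0.19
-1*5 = -5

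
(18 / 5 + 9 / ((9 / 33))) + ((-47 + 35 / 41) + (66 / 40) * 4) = -604 / 205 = -2.95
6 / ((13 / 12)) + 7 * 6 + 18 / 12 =1275 / 26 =49.04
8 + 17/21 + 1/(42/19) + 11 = 851/42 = 20.26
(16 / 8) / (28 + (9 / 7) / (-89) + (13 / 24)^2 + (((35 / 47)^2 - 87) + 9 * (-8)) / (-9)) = 0.04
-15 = -15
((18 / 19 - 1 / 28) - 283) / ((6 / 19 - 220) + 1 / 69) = 10354899 / 8063636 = 1.28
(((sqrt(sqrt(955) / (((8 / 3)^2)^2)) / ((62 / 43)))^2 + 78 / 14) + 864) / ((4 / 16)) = 149769 * sqrt(955) / 3936256 + 24348 / 7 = 3479.46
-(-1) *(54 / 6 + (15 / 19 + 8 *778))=118442 / 19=6233.79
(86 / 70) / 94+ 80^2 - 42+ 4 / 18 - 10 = 187971247 / 29610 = 6348.24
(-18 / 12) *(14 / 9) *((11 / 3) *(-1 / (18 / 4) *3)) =154 / 27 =5.70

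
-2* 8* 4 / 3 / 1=-64 / 3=-21.33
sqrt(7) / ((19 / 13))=13 * sqrt(7) / 19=1.81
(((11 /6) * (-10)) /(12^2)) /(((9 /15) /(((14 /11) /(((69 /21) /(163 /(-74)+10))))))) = -706825 /1102896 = -0.64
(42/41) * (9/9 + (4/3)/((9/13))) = 1106/369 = 3.00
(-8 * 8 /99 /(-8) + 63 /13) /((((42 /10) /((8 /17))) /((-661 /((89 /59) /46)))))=-26765793680 /2405403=-11127.36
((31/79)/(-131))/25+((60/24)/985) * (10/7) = 1250876/356781775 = 0.00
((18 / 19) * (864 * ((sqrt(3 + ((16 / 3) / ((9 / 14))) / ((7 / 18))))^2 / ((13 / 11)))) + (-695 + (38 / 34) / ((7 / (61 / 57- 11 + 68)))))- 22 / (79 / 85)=16143.85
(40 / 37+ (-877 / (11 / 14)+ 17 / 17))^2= 205606926721 / 165649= 1241220.45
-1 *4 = -4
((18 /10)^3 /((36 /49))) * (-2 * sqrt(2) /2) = -3969 * sqrt(2) /500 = -11.23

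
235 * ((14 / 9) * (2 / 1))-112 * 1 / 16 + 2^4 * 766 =116821 / 9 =12980.11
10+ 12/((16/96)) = 82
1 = 1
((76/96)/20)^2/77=361/17740800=0.00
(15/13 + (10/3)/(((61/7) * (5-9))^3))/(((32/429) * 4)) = 3595133795/929714176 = 3.87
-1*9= -9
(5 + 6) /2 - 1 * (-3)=8.50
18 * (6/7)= 108/7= 15.43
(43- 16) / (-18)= -3 / 2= -1.50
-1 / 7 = -0.14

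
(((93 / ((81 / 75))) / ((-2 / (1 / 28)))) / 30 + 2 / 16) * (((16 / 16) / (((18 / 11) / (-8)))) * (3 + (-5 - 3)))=12265 / 6804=1.80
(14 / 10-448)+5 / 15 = -6694 / 15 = -446.27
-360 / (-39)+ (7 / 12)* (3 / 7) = 493 / 52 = 9.48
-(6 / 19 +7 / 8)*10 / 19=-905 / 1444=-0.63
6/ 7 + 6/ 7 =12/ 7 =1.71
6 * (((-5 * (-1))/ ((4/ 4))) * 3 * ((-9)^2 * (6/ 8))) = 10935/ 2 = 5467.50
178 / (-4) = -89 / 2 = -44.50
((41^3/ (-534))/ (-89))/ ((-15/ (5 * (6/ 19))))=-68921/ 451497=-0.15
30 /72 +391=4697 /12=391.42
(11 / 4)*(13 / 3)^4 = 314171 / 324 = 969.66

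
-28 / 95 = -0.29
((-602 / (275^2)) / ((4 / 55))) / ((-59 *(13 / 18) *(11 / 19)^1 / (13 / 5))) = 51471 / 4461875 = 0.01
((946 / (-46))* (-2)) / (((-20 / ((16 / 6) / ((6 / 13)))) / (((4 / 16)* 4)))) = -12298 / 1035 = -11.88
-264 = -264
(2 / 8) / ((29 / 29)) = 1 / 4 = 0.25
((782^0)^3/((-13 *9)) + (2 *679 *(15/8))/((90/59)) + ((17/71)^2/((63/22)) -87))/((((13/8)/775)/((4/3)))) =54000507582500/53671527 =1006129.52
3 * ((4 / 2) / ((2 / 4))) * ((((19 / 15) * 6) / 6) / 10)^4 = 130321 / 42187500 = 0.00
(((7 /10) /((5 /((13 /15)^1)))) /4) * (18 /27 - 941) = -256711 /9000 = -28.52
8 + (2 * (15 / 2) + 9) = 32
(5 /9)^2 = 25 /81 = 0.31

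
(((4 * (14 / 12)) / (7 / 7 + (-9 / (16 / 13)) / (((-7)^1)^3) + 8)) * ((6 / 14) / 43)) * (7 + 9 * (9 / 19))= 2348864 / 40448853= 0.06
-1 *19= -19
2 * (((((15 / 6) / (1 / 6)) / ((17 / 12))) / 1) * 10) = 3600 / 17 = 211.76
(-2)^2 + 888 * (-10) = -8876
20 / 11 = 1.82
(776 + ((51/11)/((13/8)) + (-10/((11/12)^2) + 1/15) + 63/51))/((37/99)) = 924474948/449735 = 2055.60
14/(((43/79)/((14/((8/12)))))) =23226/43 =540.14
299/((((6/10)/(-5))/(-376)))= 2810600/3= 936866.67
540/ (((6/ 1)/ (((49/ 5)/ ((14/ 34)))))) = 2142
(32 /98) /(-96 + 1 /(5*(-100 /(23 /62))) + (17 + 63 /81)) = -4464000 /1069386143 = -0.00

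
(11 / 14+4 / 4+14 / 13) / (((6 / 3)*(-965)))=-521 / 351260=-0.00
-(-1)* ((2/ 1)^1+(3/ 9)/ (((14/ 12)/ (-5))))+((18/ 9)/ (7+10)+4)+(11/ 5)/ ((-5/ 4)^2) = 6.10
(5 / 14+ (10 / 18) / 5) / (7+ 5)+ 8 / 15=4327 / 7560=0.57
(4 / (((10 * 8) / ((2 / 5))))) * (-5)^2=1 / 2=0.50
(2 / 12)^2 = 1 / 36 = 0.03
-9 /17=-0.53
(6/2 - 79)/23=-76/23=-3.30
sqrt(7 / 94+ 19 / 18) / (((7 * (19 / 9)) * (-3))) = -sqrt(22466) / 6251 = -0.02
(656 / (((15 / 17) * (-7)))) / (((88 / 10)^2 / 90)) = -104550 / 847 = -123.44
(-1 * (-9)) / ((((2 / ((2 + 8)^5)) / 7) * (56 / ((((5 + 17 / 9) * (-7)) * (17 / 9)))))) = -46112500 / 9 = -5123611.11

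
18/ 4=9/ 2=4.50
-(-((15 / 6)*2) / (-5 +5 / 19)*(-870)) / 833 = 2755 / 2499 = 1.10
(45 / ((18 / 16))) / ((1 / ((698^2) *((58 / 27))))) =1130313280 / 27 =41863454.81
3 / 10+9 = 93 / 10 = 9.30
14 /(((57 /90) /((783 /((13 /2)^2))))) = 1315440 /3211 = 409.67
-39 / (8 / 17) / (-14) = 663 / 112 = 5.92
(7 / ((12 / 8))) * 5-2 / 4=137 / 6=22.83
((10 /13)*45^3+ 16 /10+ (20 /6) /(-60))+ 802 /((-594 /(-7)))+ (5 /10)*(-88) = 2705138201 /38610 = 70063.15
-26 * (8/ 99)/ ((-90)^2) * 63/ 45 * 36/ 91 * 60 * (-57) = 1216/ 2475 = 0.49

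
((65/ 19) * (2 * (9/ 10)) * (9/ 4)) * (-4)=-1053/ 19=-55.42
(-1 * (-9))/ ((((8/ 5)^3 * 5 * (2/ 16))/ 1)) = 225/ 64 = 3.52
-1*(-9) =9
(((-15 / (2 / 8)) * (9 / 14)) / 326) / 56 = -135 / 63896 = -0.00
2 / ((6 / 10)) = 10 / 3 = 3.33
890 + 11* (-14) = 736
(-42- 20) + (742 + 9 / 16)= 10889 / 16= 680.56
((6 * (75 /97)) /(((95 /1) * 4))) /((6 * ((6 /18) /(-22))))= -495 /3686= -0.13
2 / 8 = 0.25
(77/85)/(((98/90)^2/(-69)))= -307395/5831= -52.72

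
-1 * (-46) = 46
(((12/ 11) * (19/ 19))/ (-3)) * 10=-40/ 11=-3.64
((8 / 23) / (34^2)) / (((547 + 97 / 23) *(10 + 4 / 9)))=3 / 57401758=0.00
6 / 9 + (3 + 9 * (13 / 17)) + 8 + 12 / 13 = 19.47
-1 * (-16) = 16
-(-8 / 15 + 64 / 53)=-536 / 795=-0.67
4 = 4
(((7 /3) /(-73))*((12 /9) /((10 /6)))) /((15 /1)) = -28 /16425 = -0.00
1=1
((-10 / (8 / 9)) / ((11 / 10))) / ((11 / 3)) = -675 / 242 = -2.79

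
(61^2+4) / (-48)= -3725 / 48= -77.60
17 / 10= 1.70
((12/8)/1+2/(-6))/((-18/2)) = -7/54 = -0.13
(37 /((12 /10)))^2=34225 /36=950.69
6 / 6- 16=-15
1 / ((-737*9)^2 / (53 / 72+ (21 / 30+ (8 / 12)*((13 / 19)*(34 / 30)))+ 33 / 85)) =90749 / 1705311665640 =0.00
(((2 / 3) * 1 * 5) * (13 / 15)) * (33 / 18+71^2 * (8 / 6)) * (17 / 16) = 8914919 / 432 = 20636.39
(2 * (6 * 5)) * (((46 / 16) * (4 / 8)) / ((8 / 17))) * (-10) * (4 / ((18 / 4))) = -9775 / 6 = -1629.17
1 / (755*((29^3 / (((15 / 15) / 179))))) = 0.00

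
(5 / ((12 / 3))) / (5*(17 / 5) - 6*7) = -1 / 20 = -0.05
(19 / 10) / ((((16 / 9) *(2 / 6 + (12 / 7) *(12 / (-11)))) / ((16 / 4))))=-39501 / 14200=-2.78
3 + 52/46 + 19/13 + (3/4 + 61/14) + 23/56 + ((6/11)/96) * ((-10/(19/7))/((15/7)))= 11.10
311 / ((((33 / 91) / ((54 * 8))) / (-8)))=-32602752 / 11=-2963886.55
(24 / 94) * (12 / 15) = 48 / 235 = 0.20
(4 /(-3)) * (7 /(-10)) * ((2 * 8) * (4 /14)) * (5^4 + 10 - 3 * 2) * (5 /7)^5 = 25160000 /50421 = 499.00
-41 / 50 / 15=-41 / 750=-0.05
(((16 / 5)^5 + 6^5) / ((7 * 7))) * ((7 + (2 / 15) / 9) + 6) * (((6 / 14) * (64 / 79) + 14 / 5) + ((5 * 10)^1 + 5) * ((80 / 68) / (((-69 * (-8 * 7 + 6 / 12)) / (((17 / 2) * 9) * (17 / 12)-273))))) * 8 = 97088044944385792 / 15408092109375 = 6301.11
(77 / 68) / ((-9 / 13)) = -1.64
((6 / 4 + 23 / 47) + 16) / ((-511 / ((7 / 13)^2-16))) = 4489605 / 8117746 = 0.55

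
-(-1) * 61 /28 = 61 /28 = 2.18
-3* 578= -1734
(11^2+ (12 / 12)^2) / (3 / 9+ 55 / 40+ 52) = 2928 / 1289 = 2.27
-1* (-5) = 5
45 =45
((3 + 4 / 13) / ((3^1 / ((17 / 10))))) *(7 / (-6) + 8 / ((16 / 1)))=-1.25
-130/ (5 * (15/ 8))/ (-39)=16/ 45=0.36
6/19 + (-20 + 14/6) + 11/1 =-362/57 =-6.35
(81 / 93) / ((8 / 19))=513 / 248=2.07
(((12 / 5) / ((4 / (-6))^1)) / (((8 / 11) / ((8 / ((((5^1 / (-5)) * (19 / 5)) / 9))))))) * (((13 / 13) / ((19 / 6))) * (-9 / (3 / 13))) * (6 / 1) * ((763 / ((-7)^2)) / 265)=-272710152 / 669655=-407.24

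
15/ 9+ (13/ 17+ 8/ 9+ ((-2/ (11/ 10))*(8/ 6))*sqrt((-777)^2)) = -3164572/ 1683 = -1880.32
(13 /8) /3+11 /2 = 145 /24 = 6.04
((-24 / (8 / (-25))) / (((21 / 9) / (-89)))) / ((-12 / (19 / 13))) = 126825 / 364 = 348.42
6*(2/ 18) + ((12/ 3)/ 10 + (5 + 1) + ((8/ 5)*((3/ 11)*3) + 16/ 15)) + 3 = 2053/ 165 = 12.44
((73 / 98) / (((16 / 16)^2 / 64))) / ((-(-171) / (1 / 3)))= 2336 / 25137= 0.09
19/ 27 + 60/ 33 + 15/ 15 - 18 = -4300/ 297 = -14.48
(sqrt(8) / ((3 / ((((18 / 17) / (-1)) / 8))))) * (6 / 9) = -sqrt(2) / 17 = -0.08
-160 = -160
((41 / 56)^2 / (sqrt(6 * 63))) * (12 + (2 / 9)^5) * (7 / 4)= 297797555 * sqrt(42) / 3333197952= 0.58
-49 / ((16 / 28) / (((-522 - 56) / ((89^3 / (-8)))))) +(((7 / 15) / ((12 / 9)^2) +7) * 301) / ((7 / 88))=193730680717 / 7049690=27480.74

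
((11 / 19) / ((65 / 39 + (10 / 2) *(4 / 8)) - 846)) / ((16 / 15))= -495 / 767752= -0.00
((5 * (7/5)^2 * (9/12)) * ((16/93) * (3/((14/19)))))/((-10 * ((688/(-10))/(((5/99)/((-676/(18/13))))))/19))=-7581/515433776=-0.00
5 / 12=0.42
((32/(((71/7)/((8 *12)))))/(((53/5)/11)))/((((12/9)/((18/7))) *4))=151.54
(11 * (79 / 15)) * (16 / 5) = 13904 / 75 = 185.39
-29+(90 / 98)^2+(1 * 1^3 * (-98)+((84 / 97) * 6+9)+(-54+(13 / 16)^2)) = -9855489687 / 59621632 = -165.30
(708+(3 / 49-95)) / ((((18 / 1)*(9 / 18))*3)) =30040 / 1323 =22.71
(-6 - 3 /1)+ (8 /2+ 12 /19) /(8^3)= -10933 /1216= -8.99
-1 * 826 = -826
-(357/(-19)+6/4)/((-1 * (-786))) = 219/9956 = 0.02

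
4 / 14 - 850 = -5948 / 7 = -849.71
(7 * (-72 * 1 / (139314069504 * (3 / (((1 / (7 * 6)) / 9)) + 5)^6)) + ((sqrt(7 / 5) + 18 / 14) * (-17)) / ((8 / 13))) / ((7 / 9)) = -1050387688448965239099511689265 / 23001618561644286560918863872 - 1989 * sqrt(35) / 280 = -87.69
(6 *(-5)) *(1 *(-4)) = 120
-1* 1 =-1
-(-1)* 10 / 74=5 / 37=0.14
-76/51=-1.49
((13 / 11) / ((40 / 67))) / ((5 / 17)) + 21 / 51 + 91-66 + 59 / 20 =1312449 / 37400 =35.09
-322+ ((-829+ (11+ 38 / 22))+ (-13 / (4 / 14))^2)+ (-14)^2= 49631 / 44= 1127.98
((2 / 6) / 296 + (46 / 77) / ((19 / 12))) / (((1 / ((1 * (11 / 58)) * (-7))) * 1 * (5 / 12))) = -491639 / 407740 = -1.21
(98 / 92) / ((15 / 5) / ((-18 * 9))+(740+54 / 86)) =56889 / 39552985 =0.00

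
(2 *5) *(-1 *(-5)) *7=350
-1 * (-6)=6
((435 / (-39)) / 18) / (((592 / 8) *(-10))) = 29 / 34632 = 0.00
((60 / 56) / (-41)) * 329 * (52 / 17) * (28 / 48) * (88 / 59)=-940940 / 41123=-22.88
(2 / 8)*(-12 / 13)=-3 / 13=-0.23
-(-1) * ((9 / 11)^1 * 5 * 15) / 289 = 675 / 3179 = 0.21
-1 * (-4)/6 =2/3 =0.67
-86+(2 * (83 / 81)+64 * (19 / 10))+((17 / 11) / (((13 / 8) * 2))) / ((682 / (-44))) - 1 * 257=-393869501 / 1795365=-219.38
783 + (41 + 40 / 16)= 1653 / 2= 826.50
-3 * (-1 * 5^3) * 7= 2625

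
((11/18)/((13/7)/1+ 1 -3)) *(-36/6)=77/3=25.67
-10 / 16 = -5 / 8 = -0.62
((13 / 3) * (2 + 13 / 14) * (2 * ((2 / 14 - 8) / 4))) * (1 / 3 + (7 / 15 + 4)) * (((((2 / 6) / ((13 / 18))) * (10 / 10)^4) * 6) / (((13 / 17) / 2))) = -1104048 / 637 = -1733.20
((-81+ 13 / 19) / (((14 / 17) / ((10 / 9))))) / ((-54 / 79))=731935 / 4617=158.53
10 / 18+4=41 / 9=4.56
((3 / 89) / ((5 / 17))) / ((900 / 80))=0.01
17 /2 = 8.50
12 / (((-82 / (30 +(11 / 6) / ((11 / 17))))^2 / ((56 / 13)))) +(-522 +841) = 21456647 / 65559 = 327.29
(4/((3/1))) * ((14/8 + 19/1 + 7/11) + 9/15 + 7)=6377/165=38.65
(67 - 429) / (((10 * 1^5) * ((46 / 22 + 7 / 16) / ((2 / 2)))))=-31856 / 2225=-14.32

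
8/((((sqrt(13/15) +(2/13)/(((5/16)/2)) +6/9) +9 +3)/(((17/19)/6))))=11766040/134012491-57460 * sqrt(195)/134012491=0.08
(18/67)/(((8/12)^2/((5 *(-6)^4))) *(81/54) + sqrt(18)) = -174960/113940950333 + 5101833600 *sqrt(2)/113940950333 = 0.06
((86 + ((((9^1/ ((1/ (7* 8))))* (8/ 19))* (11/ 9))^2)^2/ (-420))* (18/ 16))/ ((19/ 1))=-31594577931393/ 49521980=-637991.01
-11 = -11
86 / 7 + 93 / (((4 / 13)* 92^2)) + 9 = 5053007 / 236992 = 21.32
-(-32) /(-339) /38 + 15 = 96599 /6441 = 15.00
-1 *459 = -459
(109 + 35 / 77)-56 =588 / 11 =53.45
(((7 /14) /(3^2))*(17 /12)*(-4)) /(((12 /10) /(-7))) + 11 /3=1783 /324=5.50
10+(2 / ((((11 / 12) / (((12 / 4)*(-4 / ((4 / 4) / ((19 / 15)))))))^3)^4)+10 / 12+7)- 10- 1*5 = 864203024044949.85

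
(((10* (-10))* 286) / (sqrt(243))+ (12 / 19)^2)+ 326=117830 / 361 - 28600* sqrt(3) / 27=-1508.29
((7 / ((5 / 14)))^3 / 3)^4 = 784716723734800033386496 / 19775390625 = 39681477782935.07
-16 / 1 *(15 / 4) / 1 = -60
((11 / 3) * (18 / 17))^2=4356 / 289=15.07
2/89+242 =21540/89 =242.02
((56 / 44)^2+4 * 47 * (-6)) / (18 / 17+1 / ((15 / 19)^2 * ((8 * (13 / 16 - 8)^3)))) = -396428920143750 / 372462297163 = -1064.35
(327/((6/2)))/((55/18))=1962/55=35.67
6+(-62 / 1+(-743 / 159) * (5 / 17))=-155083 / 2703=-57.37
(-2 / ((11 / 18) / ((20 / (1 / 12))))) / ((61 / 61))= -8640 / 11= -785.45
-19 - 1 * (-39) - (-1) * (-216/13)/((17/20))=100/221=0.45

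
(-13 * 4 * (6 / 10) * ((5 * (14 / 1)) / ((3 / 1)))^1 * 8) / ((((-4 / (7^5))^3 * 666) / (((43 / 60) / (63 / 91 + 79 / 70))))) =1690525945145033269 / 6621372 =255313543045.92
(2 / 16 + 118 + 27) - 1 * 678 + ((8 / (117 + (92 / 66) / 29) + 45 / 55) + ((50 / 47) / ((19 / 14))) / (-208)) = -60877801892233 / 114433627880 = -531.99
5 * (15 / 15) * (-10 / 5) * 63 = -630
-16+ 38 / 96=-749 / 48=-15.60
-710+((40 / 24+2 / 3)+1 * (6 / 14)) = -14852 / 21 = -707.24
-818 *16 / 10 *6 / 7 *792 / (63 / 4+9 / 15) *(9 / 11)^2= -305316864 / 8393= -36377.56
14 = 14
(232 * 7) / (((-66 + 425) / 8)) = 12992 / 359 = 36.19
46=46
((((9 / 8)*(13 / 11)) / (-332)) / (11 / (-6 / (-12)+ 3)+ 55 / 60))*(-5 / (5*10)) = 2457 / 24906640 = 0.00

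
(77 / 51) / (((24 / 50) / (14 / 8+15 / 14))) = 21725 / 2448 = 8.87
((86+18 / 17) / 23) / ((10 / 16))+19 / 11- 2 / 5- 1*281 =-5884122 / 21505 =-273.62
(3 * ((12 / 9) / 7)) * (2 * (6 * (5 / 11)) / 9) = 80 / 231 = 0.35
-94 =-94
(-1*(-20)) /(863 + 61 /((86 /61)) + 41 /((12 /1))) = 10320 /469397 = 0.02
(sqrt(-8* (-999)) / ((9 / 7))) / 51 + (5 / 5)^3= 1 + 14* sqrt(222) / 153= 2.36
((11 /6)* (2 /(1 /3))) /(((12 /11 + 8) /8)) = 242 /25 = 9.68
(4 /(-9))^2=16 /81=0.20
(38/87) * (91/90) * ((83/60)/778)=143507/182752200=0.00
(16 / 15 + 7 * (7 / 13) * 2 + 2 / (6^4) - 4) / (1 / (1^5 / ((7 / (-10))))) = -27719 / 4212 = -6.58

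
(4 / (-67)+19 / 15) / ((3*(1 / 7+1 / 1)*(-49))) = -1213 / 168840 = -0.01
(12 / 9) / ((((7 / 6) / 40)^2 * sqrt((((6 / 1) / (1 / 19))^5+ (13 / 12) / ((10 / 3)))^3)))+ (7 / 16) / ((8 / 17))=6144000 * sqrt(7701658329730) / 29064615103670751766917721+ 119 / 128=0.93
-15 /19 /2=-15 /38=-0.39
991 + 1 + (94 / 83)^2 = 6842724 / 6889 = 993.28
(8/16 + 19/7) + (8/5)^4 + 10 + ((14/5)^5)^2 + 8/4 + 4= 29645.44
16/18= 8/9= 0.89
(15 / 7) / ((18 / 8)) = 20 / 21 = 0.95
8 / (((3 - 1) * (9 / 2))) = 8 / 9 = 0.89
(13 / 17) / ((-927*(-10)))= 13 / 157590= 0.00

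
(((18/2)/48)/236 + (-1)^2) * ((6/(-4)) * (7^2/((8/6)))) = -1666539/30208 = -55.17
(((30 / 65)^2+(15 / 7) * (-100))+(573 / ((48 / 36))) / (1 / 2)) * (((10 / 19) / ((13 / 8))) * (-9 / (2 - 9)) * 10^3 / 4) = 137437290000 / 2045407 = 67193.13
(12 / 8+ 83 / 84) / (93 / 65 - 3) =-13585 / 8568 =-1.59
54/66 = 0.82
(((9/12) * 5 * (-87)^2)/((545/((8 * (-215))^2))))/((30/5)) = 2799016200/109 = 25679047.71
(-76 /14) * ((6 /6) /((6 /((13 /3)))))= -247 /63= -3.92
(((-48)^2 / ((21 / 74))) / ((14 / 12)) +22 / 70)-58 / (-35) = 1705443 / 245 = 6960.99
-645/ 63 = -10.24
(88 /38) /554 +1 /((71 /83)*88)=574285 /32883224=0.02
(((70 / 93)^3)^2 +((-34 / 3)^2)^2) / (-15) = -10674145720475344 / 9704852751735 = -1099.88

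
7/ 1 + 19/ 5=10.80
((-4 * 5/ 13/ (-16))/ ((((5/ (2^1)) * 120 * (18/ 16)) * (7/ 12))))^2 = 4/ 16769025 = 0.00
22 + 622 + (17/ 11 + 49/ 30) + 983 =537959/ 330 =1630.18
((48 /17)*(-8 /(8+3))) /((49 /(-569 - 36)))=21120 /833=25.35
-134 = -134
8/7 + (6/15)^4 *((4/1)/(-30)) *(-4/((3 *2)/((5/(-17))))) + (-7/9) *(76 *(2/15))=-13533344/2008125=-6.74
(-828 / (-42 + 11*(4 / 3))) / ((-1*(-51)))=414 / 697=0.59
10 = 10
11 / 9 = 1.22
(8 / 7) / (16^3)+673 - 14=2361857 / 3584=659.00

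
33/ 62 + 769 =47711/ 62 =769.53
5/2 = 2.50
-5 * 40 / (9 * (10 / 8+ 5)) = -32 / 9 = -3.56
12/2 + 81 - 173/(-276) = 24185/276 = 87.63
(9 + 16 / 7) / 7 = 79 / 49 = 1.61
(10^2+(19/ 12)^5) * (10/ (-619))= -136796495/ 77013504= -1.78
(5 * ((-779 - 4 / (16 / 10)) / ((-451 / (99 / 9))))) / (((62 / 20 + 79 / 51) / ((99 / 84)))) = 65763225 / 2721908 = 24.16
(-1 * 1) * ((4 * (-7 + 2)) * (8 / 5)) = 32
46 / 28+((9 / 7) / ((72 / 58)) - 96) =-2613 / 28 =-93.32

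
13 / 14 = 0.93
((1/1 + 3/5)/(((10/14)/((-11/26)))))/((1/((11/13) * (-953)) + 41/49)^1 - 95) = 0.01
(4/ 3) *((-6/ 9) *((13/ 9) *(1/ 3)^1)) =-104/ 243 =-0.43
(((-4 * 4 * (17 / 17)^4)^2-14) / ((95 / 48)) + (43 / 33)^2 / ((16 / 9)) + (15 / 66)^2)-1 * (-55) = 32789331 / 183920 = 178.28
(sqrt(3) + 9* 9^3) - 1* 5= 6557.73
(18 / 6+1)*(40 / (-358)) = -80 / 179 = -0.45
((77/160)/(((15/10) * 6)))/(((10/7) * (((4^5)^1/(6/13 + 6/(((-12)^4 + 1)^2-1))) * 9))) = 231782494559/123648517708185600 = 0.00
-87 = -87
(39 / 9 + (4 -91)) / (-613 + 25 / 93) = 961 / 7123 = 0.13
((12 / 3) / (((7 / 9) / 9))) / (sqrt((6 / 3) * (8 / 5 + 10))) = 162 * sqrt(145) / 203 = 9.61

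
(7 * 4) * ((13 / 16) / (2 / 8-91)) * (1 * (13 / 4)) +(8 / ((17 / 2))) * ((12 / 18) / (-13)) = -276931 / 320892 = -0.86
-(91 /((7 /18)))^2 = -54756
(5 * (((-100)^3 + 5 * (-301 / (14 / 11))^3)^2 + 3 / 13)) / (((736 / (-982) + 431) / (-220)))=-506405841128249507897925 / 43940624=-11524775823125532.03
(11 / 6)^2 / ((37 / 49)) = 5929 / 1332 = 4.45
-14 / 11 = -1.27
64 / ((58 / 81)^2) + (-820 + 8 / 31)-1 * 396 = -28441352 / 26071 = -1090.92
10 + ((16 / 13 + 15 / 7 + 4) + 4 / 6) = 4925 / 273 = 18.04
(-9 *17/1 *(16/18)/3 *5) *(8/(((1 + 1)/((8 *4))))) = -87040/3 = -29013.33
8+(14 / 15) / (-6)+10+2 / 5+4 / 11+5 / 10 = 18917 / 990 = 19.11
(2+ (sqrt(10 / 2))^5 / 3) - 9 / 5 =1 / 5+ 25 * sqrt(5) / 3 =18.83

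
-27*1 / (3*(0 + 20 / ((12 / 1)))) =-5.40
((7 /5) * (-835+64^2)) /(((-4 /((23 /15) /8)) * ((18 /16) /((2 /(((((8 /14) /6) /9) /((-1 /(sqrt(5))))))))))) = 3675147 * sqrt(5) /500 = 16435.76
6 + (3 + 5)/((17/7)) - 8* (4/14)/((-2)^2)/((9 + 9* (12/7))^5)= 23101364673190/2485589887467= 9.29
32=32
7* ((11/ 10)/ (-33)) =-7/ 30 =-0.23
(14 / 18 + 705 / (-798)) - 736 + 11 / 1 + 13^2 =-1331317 / 2394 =-556.11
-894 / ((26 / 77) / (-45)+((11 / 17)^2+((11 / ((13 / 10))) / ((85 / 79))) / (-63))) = -11638096470 / 3727733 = -3122.03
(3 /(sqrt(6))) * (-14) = -7 * sqrt(6) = -17.15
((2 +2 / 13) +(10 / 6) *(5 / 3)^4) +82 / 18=61820 / 3159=19.57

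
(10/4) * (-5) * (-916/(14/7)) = 5725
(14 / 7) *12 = 24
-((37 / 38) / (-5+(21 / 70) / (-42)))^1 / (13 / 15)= 38850 / 173147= 0.22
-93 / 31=-3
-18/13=-1.38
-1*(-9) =9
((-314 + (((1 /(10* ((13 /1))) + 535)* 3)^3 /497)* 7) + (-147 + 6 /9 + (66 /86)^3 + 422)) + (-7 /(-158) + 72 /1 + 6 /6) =58235224.85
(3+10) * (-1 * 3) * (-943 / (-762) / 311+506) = -1558879855 / 78994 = -19734.16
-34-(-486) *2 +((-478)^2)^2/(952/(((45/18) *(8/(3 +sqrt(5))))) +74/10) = 196029806523858/280781-62123876524640 *sqrt(5)/280781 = 203420443.65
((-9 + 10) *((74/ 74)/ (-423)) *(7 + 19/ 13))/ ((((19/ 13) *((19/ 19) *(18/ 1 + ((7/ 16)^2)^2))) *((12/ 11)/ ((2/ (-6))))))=163840/ 706621077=0.00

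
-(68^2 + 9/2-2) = -9253/2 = -4626.50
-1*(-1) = 1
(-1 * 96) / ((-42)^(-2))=-169344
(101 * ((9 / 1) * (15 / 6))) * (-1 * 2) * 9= -40905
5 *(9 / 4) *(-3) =-135 / 4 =-33.75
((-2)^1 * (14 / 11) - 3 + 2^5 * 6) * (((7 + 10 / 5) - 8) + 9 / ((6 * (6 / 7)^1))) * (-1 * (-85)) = 43583.75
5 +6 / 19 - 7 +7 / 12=-251 / 228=-1.10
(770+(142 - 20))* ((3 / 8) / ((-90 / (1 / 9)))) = -223 / 540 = -0.41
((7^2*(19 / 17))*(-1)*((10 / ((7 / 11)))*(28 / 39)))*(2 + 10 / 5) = -1638560 / 663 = -2471.43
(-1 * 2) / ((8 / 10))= -5 / 2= -2.50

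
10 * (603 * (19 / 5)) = 22914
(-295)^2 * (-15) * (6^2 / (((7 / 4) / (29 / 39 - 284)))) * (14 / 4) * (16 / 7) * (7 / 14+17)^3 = 4239620421750000 / 13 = 326124647826923.08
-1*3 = -3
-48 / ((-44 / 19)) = 20.73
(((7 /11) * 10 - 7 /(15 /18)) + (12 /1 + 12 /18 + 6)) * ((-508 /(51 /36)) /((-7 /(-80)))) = -12744704 /187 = -68153.50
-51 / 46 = -1.11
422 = 422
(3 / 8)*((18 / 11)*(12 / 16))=81 / 176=0.46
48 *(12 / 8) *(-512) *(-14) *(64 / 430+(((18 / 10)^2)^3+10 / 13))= 157457931853824 / 8734375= 18027383.97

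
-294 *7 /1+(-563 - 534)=-3155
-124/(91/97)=-132.18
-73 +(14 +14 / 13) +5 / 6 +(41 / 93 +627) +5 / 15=1379915 / 2418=570.68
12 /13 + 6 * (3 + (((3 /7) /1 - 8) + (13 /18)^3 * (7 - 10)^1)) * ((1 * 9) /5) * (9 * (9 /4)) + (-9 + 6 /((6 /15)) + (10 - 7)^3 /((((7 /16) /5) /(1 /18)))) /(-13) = -698763 /560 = -1247.79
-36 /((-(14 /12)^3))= 7776 /343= 22.67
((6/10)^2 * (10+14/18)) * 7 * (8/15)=14.49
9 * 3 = 27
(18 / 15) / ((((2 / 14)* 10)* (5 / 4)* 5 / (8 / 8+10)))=924 / 625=1.48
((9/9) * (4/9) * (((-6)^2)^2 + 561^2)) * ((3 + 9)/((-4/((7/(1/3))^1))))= -8848476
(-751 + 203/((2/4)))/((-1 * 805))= 0.43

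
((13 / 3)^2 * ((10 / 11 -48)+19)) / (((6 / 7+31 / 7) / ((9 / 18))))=-121849 / 2442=-49.90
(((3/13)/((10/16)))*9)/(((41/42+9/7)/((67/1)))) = 98.43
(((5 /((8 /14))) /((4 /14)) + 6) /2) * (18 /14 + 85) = 44243 /28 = 1580.11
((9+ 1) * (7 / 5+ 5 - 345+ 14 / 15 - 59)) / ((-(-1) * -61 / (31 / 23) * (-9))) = -368900 / 37881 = -9.74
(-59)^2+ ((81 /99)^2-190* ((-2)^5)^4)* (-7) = 168747756314 /121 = 1394609556.31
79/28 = 2.82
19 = 19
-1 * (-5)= 5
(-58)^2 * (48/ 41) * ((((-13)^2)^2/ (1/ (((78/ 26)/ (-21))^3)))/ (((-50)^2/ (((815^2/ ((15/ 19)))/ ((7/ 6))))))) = -1164044137210656/ 12305125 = -94598318.77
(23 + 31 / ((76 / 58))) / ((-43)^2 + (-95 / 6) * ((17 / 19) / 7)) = 37233 / 1473887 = 0.03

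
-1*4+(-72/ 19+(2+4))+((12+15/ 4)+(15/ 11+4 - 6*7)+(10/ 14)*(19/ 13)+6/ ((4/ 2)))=-1417439/ 76076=-18.63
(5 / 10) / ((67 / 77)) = 77 / 134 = 0.57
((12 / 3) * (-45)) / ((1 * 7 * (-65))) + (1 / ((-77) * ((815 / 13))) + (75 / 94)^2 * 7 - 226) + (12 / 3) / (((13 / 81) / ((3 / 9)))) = -1534271046419 / 7208541340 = -212.84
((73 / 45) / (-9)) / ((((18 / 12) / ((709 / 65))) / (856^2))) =-75848434304 / 78975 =-960410.69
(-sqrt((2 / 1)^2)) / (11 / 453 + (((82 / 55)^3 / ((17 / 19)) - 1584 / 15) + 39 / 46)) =0.02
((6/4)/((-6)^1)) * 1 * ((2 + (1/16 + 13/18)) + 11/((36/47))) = -823/192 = -4.29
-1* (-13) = 13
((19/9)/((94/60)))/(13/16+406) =3040/917769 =0.00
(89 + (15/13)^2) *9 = 137394/169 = 812.98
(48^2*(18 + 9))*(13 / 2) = 404352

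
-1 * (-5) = 5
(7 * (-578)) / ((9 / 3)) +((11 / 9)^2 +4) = -108797 / 81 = -1343.17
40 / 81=0.49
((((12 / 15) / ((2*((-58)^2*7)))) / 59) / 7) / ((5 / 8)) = 4 / 60783275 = 0.00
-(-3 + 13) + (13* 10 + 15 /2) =127.50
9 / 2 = 4.50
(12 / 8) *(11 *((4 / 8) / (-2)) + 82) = 951 / 8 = 118.88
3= 3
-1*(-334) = 334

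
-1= -1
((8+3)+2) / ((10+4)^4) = 0.00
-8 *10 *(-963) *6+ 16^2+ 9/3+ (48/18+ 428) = 1388789/3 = 462929.67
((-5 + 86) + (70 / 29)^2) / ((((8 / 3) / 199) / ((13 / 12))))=188905327 / 26912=7019.37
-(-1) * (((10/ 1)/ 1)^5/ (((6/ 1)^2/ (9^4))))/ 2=9112500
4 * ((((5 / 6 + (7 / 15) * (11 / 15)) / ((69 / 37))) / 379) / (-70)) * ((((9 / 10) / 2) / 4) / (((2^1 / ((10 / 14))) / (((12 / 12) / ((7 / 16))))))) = -851 / 97497750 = -0.00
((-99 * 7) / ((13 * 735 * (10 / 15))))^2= 9801 / 828100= 0.01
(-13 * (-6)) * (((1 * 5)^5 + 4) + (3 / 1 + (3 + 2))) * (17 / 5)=4159662 / 5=831932.40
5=5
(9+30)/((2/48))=936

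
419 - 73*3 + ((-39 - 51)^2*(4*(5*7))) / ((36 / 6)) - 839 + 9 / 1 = 188370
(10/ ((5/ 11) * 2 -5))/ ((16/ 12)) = -11/ 6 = -1.83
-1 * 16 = -16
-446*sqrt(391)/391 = -22.56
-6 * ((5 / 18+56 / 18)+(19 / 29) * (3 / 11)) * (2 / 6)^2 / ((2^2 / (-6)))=20485 / 5742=3.57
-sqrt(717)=-26.78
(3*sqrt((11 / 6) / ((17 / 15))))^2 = 14.56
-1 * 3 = -3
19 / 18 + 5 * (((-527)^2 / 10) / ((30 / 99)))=82485703 / 180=458253.91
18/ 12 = 1.50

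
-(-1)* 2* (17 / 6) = 17 / 3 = 5.67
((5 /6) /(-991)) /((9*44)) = -5 /2354616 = -0.00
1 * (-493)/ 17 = -29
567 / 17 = 33.35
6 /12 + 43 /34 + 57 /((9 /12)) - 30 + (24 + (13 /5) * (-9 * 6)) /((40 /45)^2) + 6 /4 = -266707 /2720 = -98.05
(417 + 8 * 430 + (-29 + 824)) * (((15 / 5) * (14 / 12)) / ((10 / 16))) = 26051.20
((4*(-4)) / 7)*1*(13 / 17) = -208 / 119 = -1.75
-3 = -3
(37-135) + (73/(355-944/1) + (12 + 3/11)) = -556230/6479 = -85.85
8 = 8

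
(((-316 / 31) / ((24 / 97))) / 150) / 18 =-7663 / 502200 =-0.02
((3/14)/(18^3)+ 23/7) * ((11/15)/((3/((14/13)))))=196735/227448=0.86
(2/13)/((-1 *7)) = -2/91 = -0.02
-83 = -83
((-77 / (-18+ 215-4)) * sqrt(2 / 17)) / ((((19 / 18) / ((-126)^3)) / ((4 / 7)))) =1584297792 * sqrt(34) / 62339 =148189.16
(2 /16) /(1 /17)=17 /8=2.12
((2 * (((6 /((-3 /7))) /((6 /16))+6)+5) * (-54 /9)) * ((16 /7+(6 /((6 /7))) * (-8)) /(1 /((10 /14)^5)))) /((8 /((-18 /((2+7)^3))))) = 92825000 /9529569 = 9.74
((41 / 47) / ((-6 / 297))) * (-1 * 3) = 12177 / 94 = 129.54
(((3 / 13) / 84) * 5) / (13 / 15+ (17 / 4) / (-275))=4125 / 255619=0.02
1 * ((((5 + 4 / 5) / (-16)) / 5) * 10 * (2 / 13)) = -29 / 260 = -0.11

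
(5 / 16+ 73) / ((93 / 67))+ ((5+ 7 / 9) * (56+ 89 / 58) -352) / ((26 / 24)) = 19490567 / 560976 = 34.74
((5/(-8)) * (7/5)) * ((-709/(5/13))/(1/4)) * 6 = 193557/5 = 38711.40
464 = 464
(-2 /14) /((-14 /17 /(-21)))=-51 /14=-3.64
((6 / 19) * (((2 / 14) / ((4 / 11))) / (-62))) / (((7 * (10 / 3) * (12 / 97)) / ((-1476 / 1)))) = 1181169 / 1154440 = 1.02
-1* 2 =-2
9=9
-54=-54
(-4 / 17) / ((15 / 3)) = -4 / 85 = -0.05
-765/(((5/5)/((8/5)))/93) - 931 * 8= -121280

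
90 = 90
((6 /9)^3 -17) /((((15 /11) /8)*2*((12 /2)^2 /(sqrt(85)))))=-4961*sqrt(85) /3645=-12.55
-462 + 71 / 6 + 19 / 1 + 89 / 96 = -41303 / 96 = -430.24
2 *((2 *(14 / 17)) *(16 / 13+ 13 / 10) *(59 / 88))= 135877 / 24310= 5.59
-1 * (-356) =356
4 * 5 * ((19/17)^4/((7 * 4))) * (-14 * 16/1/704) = -651605/1837462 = -0.35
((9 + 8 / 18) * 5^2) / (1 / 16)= 34000 / 9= 3777.78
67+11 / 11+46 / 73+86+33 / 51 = 192699 / 1241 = 155.28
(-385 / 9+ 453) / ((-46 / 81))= -722.35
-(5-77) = 72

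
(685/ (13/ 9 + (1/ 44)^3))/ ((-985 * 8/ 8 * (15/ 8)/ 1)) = -280084992/ 1090789985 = -0.26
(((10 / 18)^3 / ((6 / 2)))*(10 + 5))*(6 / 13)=1250 / 3159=0.40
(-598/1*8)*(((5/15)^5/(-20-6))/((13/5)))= 920/3159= 0.29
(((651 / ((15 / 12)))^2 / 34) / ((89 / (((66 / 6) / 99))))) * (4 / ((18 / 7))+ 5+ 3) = 32397232 / 340425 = 95.17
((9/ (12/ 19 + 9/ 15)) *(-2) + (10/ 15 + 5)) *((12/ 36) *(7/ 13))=-2443/ 1521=-1.61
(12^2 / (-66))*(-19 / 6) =76 / 11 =6.91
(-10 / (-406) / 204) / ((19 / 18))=15 / 131138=0.00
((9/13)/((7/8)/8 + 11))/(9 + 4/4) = 32/5135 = 0.01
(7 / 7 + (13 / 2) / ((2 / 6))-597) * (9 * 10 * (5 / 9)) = -28825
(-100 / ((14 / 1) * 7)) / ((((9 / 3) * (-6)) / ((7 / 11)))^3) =175 / 3881196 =0.00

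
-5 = -5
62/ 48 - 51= -1193/ 24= -49.71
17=17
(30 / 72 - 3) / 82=-31 / 984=-0.03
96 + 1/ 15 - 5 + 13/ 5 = 93.67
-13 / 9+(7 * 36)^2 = 571523 / 9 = 63502.56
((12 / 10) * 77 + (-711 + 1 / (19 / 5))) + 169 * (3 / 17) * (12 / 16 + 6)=-2694001 / 6460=-417.03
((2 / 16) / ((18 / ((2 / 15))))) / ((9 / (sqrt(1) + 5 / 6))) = 0.00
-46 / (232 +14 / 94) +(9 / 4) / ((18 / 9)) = 80903 / 87288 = 0.93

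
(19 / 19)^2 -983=-982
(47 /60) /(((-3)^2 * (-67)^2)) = 0.00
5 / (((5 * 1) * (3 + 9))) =0.08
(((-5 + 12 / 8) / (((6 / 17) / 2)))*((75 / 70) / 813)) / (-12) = 85 / 39024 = 0.00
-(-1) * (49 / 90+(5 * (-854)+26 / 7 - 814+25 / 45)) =-355543 / 70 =-5079.19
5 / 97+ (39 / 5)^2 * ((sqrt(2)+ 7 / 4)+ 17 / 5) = 1521 * sqrt(2) / 25+ 15198811 / 48500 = 399.42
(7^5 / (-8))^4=19480533764065.43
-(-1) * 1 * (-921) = -921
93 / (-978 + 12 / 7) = -217 / 2278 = -0.10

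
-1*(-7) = 7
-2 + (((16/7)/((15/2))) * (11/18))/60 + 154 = 2154644/14175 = 152.00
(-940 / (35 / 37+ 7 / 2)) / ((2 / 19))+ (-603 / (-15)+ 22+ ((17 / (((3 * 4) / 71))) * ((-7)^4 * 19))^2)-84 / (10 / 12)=106114347157521371 / 5040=21054433959825.67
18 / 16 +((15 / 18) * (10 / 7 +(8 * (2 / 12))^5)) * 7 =198521 / 5832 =34.04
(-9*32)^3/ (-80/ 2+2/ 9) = 107495424/ 179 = 600533.09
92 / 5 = 18.40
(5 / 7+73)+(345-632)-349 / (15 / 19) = -68812 / 105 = -655.35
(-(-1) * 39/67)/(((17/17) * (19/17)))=663/1273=0.52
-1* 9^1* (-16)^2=-2304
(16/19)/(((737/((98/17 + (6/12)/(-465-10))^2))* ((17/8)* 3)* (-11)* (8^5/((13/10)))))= -112637783557/5245283530924800000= -0.00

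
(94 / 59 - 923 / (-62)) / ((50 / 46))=277311 / 18290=15.16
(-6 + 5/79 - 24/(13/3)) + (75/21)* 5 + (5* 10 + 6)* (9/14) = 304684/7189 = 42.38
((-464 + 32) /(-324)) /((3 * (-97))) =-4 /873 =-0.00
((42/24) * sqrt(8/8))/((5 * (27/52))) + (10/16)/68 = 0.68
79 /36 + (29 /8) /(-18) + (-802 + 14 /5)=-797.21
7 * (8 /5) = 56 /5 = 11.20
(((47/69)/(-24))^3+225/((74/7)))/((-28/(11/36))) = -39339041897639/169372638683136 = -0.23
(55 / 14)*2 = 55 / 7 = 7.86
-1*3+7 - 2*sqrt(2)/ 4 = 4 - sqrt(2)/ 2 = 3.29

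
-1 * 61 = -61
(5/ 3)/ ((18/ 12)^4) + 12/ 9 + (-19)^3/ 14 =-1661081/ 3402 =-488.27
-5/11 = -0.45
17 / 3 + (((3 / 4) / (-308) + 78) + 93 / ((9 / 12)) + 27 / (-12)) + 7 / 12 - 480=-337571 / 1232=-274.00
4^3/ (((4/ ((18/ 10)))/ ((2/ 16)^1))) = 18/ 5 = 3.60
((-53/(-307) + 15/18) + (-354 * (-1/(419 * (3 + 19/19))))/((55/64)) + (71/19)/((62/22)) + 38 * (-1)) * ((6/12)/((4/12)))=-53.13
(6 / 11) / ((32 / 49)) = 147 / 176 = 0.84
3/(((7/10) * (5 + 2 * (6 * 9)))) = 30/791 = 0.04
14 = 14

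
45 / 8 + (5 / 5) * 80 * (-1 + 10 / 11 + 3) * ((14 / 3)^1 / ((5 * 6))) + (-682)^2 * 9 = 3315436999 / 792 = 4186157.83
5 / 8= 0.62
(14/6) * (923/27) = 6461/81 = 79.77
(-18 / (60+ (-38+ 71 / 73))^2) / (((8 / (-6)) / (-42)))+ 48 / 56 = -0.22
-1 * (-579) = 579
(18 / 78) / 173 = 3 / 2249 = 0.00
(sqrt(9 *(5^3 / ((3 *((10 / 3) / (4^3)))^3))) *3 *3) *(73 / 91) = 252288 *sqrt(2) / 91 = 3920.76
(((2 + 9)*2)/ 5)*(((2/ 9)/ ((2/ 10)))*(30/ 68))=110/ 51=2.16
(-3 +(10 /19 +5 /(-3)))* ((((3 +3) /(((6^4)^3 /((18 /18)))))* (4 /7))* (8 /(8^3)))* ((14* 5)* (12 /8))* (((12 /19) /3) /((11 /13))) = -3835 /1440667109376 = -0.00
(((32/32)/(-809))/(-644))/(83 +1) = 1/43763664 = 0.00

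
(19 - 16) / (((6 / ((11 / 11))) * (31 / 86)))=43 / 31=1.39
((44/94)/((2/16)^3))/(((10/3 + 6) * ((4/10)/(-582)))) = -12291840/329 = -37361.22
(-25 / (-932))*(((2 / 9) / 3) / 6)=25 / 75492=0.00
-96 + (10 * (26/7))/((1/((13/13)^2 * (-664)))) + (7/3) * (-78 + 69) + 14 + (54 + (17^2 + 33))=-170729/7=-24389.86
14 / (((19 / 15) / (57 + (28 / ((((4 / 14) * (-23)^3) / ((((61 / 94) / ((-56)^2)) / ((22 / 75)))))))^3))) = 3124037347142616777692455759305 / 4958789439908915536106356736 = 630.00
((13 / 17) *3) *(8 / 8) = 39 / 17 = 2.29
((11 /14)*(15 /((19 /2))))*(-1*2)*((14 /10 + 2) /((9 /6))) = -748 /133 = -5.62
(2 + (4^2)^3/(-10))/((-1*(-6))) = -1019/15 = -67.93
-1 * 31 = -31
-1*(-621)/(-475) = -621/475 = -1.31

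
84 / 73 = 1.15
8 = 8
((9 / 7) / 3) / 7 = 3 / 49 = 0.06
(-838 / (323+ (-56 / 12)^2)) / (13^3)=-7542 / 6817291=-0.00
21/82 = 0.26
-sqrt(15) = -3.87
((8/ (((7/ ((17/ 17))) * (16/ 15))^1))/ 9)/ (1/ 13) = 65/ 42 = 1.55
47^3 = 103823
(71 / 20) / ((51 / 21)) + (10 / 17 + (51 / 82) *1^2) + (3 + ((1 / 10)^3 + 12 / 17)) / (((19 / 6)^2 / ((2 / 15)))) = 1711775239 / 629042500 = 2.72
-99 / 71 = -1.39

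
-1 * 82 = -82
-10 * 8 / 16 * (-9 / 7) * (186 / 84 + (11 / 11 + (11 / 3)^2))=10495 / 98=107.09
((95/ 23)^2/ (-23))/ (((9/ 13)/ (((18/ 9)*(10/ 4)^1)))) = -586625/ 109503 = -5.36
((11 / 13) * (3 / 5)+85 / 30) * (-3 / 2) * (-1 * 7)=9121 / 260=35.08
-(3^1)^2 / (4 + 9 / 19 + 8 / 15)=-2565 / 1427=-1.80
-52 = -52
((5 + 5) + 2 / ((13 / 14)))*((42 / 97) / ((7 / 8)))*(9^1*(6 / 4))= 102384 / 1261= 81.19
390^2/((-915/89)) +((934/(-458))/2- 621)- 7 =-430900231/27938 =-15423.45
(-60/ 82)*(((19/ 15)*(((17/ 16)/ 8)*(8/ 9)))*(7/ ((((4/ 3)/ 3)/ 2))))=-2261/ 656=-3.45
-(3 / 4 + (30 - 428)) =1589 / 4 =397.25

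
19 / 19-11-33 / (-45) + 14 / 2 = -34 / 15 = -2.27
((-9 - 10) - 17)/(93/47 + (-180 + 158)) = 1.80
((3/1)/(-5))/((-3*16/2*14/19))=19/560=0.03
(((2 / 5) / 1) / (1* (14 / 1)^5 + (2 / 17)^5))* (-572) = -203039551 / 477270732000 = -0.00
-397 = -397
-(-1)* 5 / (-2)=-5 / 2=-2.50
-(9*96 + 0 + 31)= -895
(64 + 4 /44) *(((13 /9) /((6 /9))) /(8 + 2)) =611 /44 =13.89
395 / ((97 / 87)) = 34365 / 97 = 354.28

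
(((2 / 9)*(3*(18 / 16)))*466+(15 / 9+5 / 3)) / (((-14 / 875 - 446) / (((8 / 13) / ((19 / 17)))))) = -4498625 / 10328058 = -0.44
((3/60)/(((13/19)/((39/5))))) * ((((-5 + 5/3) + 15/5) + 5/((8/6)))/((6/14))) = 5453/1200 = 4.54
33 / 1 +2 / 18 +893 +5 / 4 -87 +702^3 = 12454172941 / 36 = 345949248.36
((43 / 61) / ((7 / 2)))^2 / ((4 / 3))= 5547 / 182329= 0.03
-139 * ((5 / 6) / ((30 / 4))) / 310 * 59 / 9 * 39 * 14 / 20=-746291 / 83700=-8.92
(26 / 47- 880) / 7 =-41334 / 329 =-125.64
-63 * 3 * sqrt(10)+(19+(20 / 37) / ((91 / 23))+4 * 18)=306857 / 3367-189 * sqrt(10)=-506.53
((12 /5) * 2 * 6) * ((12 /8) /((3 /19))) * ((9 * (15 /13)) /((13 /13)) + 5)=54720 /13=4209.23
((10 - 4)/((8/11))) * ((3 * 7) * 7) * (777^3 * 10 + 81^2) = 22755948302241/4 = 5688987075560.25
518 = 518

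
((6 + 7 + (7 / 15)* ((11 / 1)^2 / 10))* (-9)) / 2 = -8391 / 100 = -83.91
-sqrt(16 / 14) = -2*sqrt(14) / 7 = -1.07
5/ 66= 0.08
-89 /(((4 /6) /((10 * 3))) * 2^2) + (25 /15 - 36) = -12427 /12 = -1035.58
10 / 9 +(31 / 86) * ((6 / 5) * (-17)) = -12079 / 1935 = -6.24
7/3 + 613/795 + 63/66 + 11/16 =664123/139920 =4.75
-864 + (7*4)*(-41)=-2012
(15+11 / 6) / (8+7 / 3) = 101 / 62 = 1.63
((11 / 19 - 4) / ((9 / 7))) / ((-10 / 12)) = 182 / 57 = 3.19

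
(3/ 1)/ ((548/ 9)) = 27/ 548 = 0.05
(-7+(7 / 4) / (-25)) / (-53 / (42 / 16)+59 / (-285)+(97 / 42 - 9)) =0.26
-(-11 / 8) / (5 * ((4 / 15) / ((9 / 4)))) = 297 / 128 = 2.32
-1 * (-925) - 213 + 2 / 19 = 13530 / 19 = 712.11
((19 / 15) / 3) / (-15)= -19 / 675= -0.03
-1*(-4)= 4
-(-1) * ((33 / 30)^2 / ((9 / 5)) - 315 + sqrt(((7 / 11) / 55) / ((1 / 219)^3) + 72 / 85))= -56579 / 180 + 3 * sqrt(11804803145) / 935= 34.28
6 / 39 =0.15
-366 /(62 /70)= -12810 /31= -413.23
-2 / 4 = -1 / 2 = -0.50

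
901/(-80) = -11.26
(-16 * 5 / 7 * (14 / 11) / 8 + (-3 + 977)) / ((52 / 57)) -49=290765 / 286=1016.66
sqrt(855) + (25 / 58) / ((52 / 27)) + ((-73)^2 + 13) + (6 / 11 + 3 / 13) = 3* sqrt(95) + 177259369 / 33176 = 5372.24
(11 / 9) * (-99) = -121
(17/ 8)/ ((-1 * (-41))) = 17/ 328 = 0.05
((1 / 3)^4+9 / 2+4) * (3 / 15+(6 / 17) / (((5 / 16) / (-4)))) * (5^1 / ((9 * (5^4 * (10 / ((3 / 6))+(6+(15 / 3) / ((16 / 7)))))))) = -4048744 / 3493276875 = -0.00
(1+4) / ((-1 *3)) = -5 / 3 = -1.67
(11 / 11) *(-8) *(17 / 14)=-68 / 7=-9.71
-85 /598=-0.14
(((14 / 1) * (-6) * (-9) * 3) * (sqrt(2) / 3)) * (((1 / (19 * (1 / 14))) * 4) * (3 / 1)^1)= 127008 * sqrt(2) / 19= 9453.50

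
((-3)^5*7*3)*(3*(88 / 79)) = -1347192 / 79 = -17053.06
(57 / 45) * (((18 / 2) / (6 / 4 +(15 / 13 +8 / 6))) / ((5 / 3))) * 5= 13338 / 1555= 8.58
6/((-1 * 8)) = -3/4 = -0.75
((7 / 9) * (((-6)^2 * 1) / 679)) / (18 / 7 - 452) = -14 / 152581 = -0.00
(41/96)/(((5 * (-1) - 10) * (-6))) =41/8640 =0.00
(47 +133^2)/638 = 8868/319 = 27.80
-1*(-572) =572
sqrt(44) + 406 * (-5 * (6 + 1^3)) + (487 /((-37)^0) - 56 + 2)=-13777 + 2 * sqrt(11)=-13770.37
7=7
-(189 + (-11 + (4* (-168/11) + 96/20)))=-6694/55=-121.71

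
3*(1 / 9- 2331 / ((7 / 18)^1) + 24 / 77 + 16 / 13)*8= -431880392 / 3003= -143816.31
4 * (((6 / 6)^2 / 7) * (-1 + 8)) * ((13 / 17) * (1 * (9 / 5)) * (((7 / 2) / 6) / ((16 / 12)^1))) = 819 / 340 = 2.41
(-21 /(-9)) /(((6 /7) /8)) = 196 /9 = 21.78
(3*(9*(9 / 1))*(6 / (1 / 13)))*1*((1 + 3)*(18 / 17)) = 80275.76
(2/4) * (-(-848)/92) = 106/23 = 4.61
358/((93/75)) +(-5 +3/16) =140813/496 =283.90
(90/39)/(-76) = -15/494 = -0.03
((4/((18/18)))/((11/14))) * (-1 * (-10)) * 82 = 45920/11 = 4174.55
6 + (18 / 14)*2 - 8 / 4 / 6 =173 / 21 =8.24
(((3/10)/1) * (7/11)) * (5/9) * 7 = 49/66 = 0.74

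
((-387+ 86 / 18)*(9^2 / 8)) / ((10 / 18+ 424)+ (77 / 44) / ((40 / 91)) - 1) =-5572800 / 615653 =-9.05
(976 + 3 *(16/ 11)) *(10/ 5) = 1960.73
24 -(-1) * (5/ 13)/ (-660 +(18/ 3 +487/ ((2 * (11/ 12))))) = 1332809/ 55536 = 24.00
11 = 11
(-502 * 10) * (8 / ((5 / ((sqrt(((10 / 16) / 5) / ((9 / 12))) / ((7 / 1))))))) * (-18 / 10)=12048 * sqrt(6) / 35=843.18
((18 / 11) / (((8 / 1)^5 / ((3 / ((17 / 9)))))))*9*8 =0.01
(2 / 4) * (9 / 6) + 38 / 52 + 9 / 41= 3625 / 2132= 1.70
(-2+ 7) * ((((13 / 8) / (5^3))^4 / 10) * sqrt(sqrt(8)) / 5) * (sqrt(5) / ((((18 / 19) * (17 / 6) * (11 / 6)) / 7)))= 3798613 * 2^(3 / 4) * sqrt(5) / 935000000000000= 0.00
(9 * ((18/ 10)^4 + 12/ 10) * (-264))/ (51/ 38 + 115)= -660095568/ 2763125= -238.89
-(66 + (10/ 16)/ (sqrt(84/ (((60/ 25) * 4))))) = -66 - sqrt(35)/ 28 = -66.21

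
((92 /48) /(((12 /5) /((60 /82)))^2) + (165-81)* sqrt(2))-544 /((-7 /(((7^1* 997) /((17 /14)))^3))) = 84* sqrt(2) + 344052399556485477383 /23318832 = 14754272407779.93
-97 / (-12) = 97 / 12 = 8.08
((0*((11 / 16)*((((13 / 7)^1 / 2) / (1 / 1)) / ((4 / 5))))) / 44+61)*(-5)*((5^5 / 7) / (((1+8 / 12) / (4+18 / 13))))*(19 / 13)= -108656250 / 169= -642936.39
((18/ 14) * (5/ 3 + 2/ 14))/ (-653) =-114/ 31997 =-0.00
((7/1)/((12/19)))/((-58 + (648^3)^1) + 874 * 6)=19/466462248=0.00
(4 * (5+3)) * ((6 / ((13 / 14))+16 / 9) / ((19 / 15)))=208.15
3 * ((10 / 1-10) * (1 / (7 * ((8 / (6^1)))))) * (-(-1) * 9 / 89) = 0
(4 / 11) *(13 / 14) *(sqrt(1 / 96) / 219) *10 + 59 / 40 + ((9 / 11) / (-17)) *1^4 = 65 *sqrt(6) / 101178 + 10673 / 7480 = 1.43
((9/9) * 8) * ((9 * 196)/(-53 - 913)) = -14.61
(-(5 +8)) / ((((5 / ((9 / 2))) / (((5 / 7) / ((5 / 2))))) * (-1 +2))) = -117 / 35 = -3.34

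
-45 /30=-3 /2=-1.50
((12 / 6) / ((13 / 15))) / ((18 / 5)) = 25 / 39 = 0.64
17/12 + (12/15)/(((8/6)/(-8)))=-203/60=-3.38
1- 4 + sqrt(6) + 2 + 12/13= -1/13 + sqrt(6)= 2.37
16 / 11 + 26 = 302 / 11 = 27.45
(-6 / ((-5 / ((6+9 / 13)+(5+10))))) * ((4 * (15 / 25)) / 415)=20304 / 134875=0.15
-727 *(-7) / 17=5089 / 17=299.35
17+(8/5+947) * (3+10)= 61744/5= 12348.80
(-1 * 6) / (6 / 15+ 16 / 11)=-55 / 17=-3.24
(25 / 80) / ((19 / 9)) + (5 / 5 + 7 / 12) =1579 / 912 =1.73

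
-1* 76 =-76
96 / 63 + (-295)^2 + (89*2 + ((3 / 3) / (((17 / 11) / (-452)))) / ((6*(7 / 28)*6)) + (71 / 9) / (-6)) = 560158997 / 6426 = 87170.71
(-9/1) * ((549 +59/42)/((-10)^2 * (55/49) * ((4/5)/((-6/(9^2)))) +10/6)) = 1456371/355910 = 4.09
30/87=10/29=0.34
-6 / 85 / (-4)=3 / 170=0.02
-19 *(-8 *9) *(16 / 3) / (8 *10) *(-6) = -2736 / 5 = -547.20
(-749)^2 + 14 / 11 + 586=561588.27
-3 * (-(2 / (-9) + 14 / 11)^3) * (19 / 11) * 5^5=66788800000 / 3557763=18772.70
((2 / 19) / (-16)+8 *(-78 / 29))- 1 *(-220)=874883 / 4408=198.48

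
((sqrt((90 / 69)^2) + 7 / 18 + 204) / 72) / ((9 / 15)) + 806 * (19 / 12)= 114545713 / 89424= 1280.93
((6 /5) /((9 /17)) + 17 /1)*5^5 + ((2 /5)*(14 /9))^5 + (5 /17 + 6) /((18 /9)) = 377764778880637 /6273956250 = 60211.57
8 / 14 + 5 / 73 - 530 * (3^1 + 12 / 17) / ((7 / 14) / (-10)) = 341251359 / 8687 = 39282.99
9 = 9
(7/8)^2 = 49/64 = 0.77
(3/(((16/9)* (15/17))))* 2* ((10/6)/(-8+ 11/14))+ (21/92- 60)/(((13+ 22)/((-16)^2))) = -142469529/325220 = -438.07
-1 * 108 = -108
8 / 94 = 4 / 47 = 0.09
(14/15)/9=14/135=0.10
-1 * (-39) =39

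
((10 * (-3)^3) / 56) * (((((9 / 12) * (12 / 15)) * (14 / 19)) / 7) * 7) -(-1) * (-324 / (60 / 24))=-25029 / 190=-131.73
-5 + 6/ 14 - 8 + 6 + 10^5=699954/ 7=99993.43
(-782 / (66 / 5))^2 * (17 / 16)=64974425 / 17424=3729.02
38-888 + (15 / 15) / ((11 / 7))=-9343 / 11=-849.36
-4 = -4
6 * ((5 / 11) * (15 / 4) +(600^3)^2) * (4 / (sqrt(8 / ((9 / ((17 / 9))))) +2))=498845952000000018225 / 517- 55427328000000002025 * sqrt(34) / 517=339752163969415914.82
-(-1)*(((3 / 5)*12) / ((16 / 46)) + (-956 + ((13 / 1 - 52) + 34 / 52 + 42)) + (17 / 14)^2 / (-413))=-4901986821 / 5261620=-931.65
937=937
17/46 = 0.37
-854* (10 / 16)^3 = -53375 / 256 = -208.50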